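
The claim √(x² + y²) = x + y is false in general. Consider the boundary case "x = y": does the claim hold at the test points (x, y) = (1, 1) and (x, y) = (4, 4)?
At (1, 1): LHS = √(2) ≈ 1.414 ≠ RHS = 2
At (4, 4): LHS = 4·√(2) ≈ 5.657 ≠ RHS = 8

Answer: No, fails at both test points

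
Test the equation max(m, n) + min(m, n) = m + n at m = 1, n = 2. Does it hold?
Substituting m = 1, n = 2:

LHS = max(1, 2) + min(1, 2) = 3
RHS = 1 + 2 = 3

LHS = RHS, so the equation holds at this point.

Answer: Holds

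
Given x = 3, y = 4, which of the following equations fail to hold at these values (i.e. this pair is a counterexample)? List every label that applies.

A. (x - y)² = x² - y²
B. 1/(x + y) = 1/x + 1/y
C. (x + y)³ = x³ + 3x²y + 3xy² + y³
A, B

Evaluating each claim at the given values:
A. LHS = 1, RHS = -7 → fails here (LHS ≠ RHS)
B. LHS = 1/7, RHS = 7/12 → fails here (LHS ≠ RHS)
C. LHS = 343, RHS = 343 → holds here (LHS = RHS)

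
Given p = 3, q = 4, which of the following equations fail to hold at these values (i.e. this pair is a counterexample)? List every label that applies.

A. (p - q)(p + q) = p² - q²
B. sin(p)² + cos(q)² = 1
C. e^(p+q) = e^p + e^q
B, C

Evaluating each claim at the given values:
A. LHS = -7, RHS = -7 → holds here (LHS = RHS)
B. LHS = sin(3)² + cos(4)² ≈ 0.4472, RHS = 1 → fails here (LHS ≠ RHS)
C. LHS = e^7 ≈ 1097, RHS = e^3 + e^4 ≈ 74.68 → fails here (LHS ≠ RHS)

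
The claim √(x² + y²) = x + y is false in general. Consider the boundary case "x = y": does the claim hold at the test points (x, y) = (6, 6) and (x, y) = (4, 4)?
No, fails at both test points

At (6, 6): LHS = 6·√(2) ≈ 8.485 ≠ RHS = 12
At (4, 4): LHS = 4·√(2) ≈ 5.657 ≠ RHS = 8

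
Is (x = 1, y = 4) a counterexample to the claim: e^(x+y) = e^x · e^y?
Substituting x = 1, y = 4:
LHS = e^(1+4) = e^5 ≈ 148.4
RHS = e^1 · e^4 = e^5 ≈ 148.4

The sides agree, so this pair does not disprove the claim.

Answer: No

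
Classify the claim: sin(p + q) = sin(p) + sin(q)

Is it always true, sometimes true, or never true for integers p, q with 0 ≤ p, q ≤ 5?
Sometimes true

It holds at (p, q) = (3, 0) (both sides equal sin(3) ≈ 0.1411), but fails at (p, q) = (1, 1) (LHS = sin(2) ≈ 0.9093, RHS = 2·sin(1) ≈ 1.683).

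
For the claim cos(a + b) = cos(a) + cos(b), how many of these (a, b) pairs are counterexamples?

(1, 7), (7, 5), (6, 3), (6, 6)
Testing each pair:
(1, 7): LHS = cos(8) ≈ -0.1455, RHS = cos(1) + cos(7) ≈ 1.294 → counterexample
(7, 5): LHS = cos(12) ≈ 0.8439, RHS = cos(5) + cos(7) ≈ 1.038 → counterexample
(6, 3): LHS = cos(9) ≈ -0.9111, RHS = cos(3) + cos(6) ≈ -0.02982 → counterexample
(6, 6): LHS = cos(12) ≈ 0.8439, RHS = 2·cos(6) ≈ 1.92 → counterexample

That makes 4 counterexamples.

Answer: 4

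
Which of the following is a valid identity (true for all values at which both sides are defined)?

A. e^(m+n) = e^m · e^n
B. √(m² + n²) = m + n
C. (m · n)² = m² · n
A: holds — e.g. at (2, 2), both sides equal e^4 ≈ 54.6.
B: fails at (2, 5) — LHS = √(29) ≈ 5.385, RHS = 7.
C: fails at (2, 2) — LHS = 16, RHS = 8.

Answer: A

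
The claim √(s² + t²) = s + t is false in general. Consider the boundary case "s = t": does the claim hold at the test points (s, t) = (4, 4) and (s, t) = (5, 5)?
At (4, 4): LHS = 4·√(2) ≈ 5.657 ≠ RHS = 8
At (5, 5): LHS = 5·√(2) ≈ 7.071 ≠ RHS = 10

Answer: No, fails at both test points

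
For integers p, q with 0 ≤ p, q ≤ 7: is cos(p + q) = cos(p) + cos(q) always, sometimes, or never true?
The claim fails for every pair in the range. For instance at (p, q) = (4, 0): LHS = cos(4) ≈ -0.6536, RHS = cos(4) + 1 ≈ 0.3464.

Answer: Never true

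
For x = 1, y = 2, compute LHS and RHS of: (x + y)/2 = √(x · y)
LHS = (1 + 2)/2 = 3/2
RHS = √(1 · 2) = √(2) ≈ 1.414

LHS ≠ RHS (they differ by about 0.08579), so the equation does not hold here.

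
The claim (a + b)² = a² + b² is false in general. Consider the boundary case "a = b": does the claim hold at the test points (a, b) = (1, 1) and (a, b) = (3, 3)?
At (1, 1): LHS = 4 ≠ RHS = 2
At (3, 3): LHS = 36 ≠ RHS = 18

Answer: No, fails at both test points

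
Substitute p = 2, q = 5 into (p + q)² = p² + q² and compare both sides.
LHS = (2 + 5)² = 49
RHS = 2² + 5² = 29

LHS ≠ RHS, so the equation does not hold here.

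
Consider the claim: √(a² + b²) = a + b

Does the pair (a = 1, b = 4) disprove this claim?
Substituting a = 1, b = 4:
LHS = √(1² + 4²) = √(17) ≈ 4.123
RHS = 1 + 4 = 5

Since LHS ≠ RHS, this pair disproves the claim.

Answer: Yes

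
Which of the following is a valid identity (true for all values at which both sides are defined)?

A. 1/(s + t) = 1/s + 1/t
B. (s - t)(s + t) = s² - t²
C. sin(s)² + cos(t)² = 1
B

A: fails at (4, 4) — LHS = 1/8, RHS = 1/2.
B: holds — e.g. at (3, 7), both sides equal -40.
C: fails at (2, 3) — LHS = sin(2)² + cos(3)² ≈ 1.807, RHS = 1.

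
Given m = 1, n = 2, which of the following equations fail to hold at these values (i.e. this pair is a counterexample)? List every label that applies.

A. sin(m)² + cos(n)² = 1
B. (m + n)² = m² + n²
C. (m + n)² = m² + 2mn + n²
Evaluating each claim at the given values:
A. LHS = cos(2)² + sin(1)² ≈ 0.8813, RHS = 1 → fails here (LHS ≠ RHS)
B. LHS = 9, RHS = 5 → fails here (LHS ≠ RHS)
C. LHS = 9, RHS = 9 → holds here (LHS = RHS)

Answer: A, B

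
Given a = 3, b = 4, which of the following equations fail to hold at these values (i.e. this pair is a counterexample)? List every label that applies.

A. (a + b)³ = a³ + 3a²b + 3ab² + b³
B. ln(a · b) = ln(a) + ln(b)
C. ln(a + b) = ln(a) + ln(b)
C

Evaluating each claim at the given values:
A. LHS = 343, RHS = 343 → holds here (LHS = RHS)
B. LHS = ln(12) ≈ 2.485, RHS = ln(3) + ln(4) ≈ 2.485 → holds here (LHS = RHS)
C. LHS = ln(7) ≈ 1.946, RHS = ln(3) + ln(4) ≈ 2.485 → fails here (LHS ≠ RHS)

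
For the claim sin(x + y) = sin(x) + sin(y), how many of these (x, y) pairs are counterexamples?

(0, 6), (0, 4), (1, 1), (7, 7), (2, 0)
Testing each pair:
(0, 6): LHS = sin(6) ≈ -0.2794, RHS = sin(6) ≈ -0.2794 → satisfies claim
(0, 4): LHS = sin(4) ≈ -0.7568, RHS = sin(4) ≈ -0.7568 → satisfies claim
(1, 1): LHS = sin(2) ≈ 0.9093, RHS = 2·sin(1) ≈ 1.683 → counterexample
(7, 7): LHS = sin(14) ≈ 0.9906, RHS = 2·sin(7) ≈ 1.314 → counterexample
(2, 0): LHS = sin(2) ≈ 0.9093, RHS = sin(2) ≈ 0.9093 → satisfies claim

That makes 2 counterexamples.

Answer: 2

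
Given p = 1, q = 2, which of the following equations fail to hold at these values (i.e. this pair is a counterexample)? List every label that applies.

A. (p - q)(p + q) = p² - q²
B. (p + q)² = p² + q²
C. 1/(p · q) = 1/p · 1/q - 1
B, C

Evaluating each claim at the given values:
A. LHS = -3, RHS = -3 → holds here (LHS = RHS)
B. LHS = 9, RHS = 5 → fails here (LHS ≠ RHS)
C. LHS = 1/2, RHS = -1/2 → fails here (LHS ≠ RHS)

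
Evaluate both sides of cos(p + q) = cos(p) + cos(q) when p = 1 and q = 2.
LHS = cos(1 + 2) = cos(3) ≈ -0.99
RHS = cos(1) + cos(2) ≈ 0.1242

LHS ≠ RHS (they differ by about 1.114), so the equation does not hold here.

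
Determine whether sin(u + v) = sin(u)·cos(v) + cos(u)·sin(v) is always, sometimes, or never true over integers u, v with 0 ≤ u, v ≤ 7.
Always true

The identity holds for every pair in the range. For instance at (u, v) = (1, 7): both sides equal sin(8) ≈ 0.9894.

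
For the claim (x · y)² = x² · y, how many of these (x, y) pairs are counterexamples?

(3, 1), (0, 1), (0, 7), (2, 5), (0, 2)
Testing each pair:
(3, 1): LHS = 9, RHS = 9 → satisfies claim
(0, 1): LHS = 0, RHS = 0 → satisfies claim
(0, 7): LHS = 0, RHS = 0 → satisfies claim
(2, 5): LHS = 100, RHS = 20 → counterexample
(0, 2): LHS = 0, RHS = 0 → satisfies claim

That makes 1 counterexample.

Answer: 1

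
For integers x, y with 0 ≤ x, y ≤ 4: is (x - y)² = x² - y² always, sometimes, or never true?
It holds at (x, y) = (1, 1) (both sides equal 0), but fails at (x, y) = (0, 2) (LHS = 4, RHS = -4).

Answer: Sometimes true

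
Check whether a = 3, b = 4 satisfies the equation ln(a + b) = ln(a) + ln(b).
Fails

Substituting a = 3, b = 4:

LHS = ln(3 + 4) = ln(7) ≈ 1.946
RHS = ln(3) + ln(4) ≈ 2.485

LHS ≠ RHS, so the equation does not hold at this point.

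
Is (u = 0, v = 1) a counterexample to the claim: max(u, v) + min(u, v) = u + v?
Substituting u = 0, v = 1:
LHS = max(0, 1) + min(0, 1) = 1
RHS = 0 + 1 = 1

The sides agree, so this pair does not disprove the claim.

Answer: No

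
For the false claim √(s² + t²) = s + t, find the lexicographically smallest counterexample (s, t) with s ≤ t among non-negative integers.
(s, t) = (1, 1)

Substituting (1, 1) into the claim:
LHS = √(1² + 1²) = √(2) ≈ 1.414
RHS = 1 + 1 = 2

Since LHS ≠ RHS, this pair disproves the claim, and no lexicographically smaller pair (s ≤ t, non-negative integers) does.

For instance (3, 5) is also a counterexample (LHS = √(34) ≈ 5.831, RHS = 8), but it's lexicographically larger.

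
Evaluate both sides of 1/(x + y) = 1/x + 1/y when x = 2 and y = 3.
LHS = 1/(2 + 3) = 1/5
RHS = 1/2 + 1/3 = 5/6

LHS ≠ RHS, so the equation does not hold here.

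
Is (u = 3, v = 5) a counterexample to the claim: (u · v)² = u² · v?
Substituting u = 3, v = 5:
LHS = (3 · 5)² = 225
RHS = 3² · 5 = 45

Since LHS ≠ RHS, this pair disproves the claim.

Answer: Yes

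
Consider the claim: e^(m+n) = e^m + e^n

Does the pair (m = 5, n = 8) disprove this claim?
Substituting m = 5, n = 8:
LHS = e^(5+8) = e^13 ≈ 442413.4
RHS = e^5 + e^8 ≈ 3129

Since LHS ≠ RHS, this pair disproves the claim.

Answer: Yes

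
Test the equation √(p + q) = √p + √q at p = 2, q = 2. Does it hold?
Substituting p = 2, q = 2:

LHS = √(2 + 2) = 2
RHS = √2 + √2 = 2·√(2) ≈ 2.828

LHS ≠ RHS, so the equation does not hold at this point.

Answer: Fails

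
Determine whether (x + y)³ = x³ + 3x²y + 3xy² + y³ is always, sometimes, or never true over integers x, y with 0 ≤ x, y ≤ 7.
The identity holds for every pair in the range. For instance at (x, y) = (3, 0): both sides equal 27.

Answer: Always true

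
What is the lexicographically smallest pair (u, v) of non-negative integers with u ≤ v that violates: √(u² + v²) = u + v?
At (0, 7): both sides equal 7, so it holds there.

Substituting (1, 1) into the claim:
LHS = √(1² + 1²) = √(2) ≈ 1.414
RHS = 1 + 1 = 2

Since LHS ≠ RHS, this pair disproves the claim, and no lexicographically smaller pair (u ≤ v, non-negative integers) does.

For instance (4, 6) is also a counterexample (LHS = 2·√(13) ≈ 7.211, RHS = 10), but it's lexicographically larger.

Answer: (u, v) = (1, 1)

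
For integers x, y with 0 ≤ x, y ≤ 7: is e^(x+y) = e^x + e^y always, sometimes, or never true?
Never true

The claim fails for every pair in the range. For instance at (x, y) = (4, 0): LHS = e^4 ≈ 54.6, RHS = 1 + e^4 ≈ 55.6.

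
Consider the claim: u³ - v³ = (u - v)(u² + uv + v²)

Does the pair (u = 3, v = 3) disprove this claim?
No

Substituting u = 3, v = 3:
LHS = 3³ - 3³ = 0
RHS = (3 - 3)(3² + 3·3 + 3²) = 0

The sides agree, so this pair does not disprove the claim.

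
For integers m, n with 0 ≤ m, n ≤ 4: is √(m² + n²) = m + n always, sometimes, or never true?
It holds at (m, n) = (0, 1) (both sides equal 1), but fails at (m, n) = (3, 3) (LHS = 3·√(2) ≈ 4.243, RHS = 6).

Answer: Sometimes true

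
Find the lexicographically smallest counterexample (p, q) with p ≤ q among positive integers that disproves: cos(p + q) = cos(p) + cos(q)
(p, q) = (1, 1)

Substituting (1, 1) into the claim:
LHS = cos(1 + 1) = cos(2) ≈ -0.4161
RHS = cos(1) + cos(1) = 2·cos(1) ≈ 1.081

Since LHS ≠ RHS, this pair disproves the claim, and no lexicographically smaller pair (p ≤ q, positive integers) does.

For instance (5, 5) is also a counterexample (LHS = cos(10) ≈ -0.8391, RHS = 2·cos(5) ≈ 0.5673), but it's lexicographically larger.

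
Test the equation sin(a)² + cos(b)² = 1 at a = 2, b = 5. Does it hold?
Fails

Substituting a = 2, b = 5:

LHS = sin(2)² + cos(5)² ≈ 0.9073
RHS = 1

LHS ≠ RHS, so the equation does not hold at this point.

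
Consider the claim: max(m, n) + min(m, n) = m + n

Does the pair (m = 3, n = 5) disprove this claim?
Substituting m = 3, n = 5:
LHS = max(3, 5) + min(3, 5) = 8
RHS = 3 + 5 = 8

The sides agree, so this pair does not disprove the claim.

Answer: No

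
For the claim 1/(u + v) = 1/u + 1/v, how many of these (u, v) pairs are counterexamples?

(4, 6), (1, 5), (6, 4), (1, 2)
4

Testing each pair:
(4, 6): LHS = 1/10, RHS = 5/12 → counterexample
(1, 5): LHS = 1/6, RHS = 6/5 → counterexample
(6, 4): LHS = 1/10, RHS = 5/12 → counterexample
(1, 2): LHS = 1/3, RHS = 3/2 → counterexample

That makes 4 counterexamples.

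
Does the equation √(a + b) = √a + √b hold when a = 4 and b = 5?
Substituting a = 4, b = 5:

LHS = √(4 + 5) = 3
RHS = √4 + √5 = 2 + √(5) ≈ 4.236

LHS ≠ RHS, so the equation does not hold at this point.

Answer: Fails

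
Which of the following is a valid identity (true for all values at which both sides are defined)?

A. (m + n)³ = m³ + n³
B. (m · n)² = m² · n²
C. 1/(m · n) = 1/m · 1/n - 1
B

A: fails at (1, 2) — LHS = 27, RHS = 9.
B: holds — e.g. at (2, 7), both sides equal 196.
C: fails at (4, 5) — LHS = 1/20, RHS = -19/20.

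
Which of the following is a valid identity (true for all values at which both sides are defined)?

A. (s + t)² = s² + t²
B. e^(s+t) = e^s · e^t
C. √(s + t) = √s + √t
B

A: fails at (4, 4) — LHS = 64, RHS = 32.
B: holds — e.g. at (3, 7), both sides equal e^10 ≈ 22026.5.
C: fails at (2, 5) — LHS = √(7) ≈ 2.646, RHS = √(2) + √(5) ≈ 3.65.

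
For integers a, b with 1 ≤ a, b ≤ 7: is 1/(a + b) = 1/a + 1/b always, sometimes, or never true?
The claim fails for every pair in the range. For instance at (a, b) = (5, 1): LHS = 1/6, RHS = 6/5.

Answer: Never true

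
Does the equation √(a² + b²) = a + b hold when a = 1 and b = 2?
Substituting a = 1, b = 2:

LHS = √(1² + 2²) = √(5) ≈ 2.236
RHS = 1 + 2 = 3

LHS ≠ RHS, so the equation does not hold at this point.

Answer: Fails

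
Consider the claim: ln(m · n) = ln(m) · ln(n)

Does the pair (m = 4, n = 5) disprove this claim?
Yes

Substituting m = 4, n = 5:
LHS = ln(4 · 5) = ln(20) ≈ 2.996
RHS = ln(4) · ln(5) ≈ 2.231

Since LHS ≠ RHS, this pair disproves the claim.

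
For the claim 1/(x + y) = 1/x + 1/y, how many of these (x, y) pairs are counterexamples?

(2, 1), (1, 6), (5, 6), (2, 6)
4

Testing each pair:
(2, 1): LHS = 1/3, RHS = 3/2 → counterexample
(1, 6): LHS = 1/7, RHS = 7/6 → counterexample
(5, 6): LHS = 1/11, RHS = 11/30 → counterexample
(2, 6): LHS = 1/8, RHS = 2/3 → counterexample

That makes 4 counterexamples.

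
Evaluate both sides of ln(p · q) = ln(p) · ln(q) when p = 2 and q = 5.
LHS = ln(2 · 5) = ln(10) ≈ 2.303
RHS = ln(2) · ln(5) ≈ 1.116

LHS ≠ RHS (they differ by about 1.187), so the equation does not hold here.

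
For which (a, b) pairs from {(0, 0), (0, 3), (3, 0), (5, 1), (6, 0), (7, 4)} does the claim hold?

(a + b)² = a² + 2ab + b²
Testing each pair:
(0, 0): LHS = 0, RHS = 0 → holds
(0, 3): LHS = 9, RHS = 9 → holds
(3, 0): LHS = 9, RHS = 9 → holds
(5, 1): LHS = 36, RHS = 36 → holds
(6, 0): LHS = 36, RHS = 36 → holds
(7, 4): LHS = 121, RHS = 121 → holds

Every pair satisfies the claim.

Answer: All pairs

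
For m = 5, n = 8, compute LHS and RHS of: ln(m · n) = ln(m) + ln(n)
LHS = ln(5 · 8) = ln(40) ≈ 3.689
RHS = ln(5) + ln(8) ≈ 3.689

LHS = RHS: the two sides agree.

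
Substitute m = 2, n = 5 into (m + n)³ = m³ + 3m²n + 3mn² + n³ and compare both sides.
LHS = (2 + 5)³ = 343
RHS = 2³ + 3·2²·5 + 3·2·5² + 5³ = 343

LHS = RHS: the two sides agree.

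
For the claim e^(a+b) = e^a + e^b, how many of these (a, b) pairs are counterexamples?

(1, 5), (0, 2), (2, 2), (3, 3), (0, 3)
Testing each pair:
(1, 5): LHS = e^6 ≈ 403.4, RHS = e + e^5 ≈ 151.1 → counterexample
(0, 2): LHS = e^2 ≈ 7.389, RHS = 1 + e^2 ≈ 8.389 → counterexample
(2, 2): LHS = e^4 ≈ 54.6, RHS = 2·e^2 ≈ 14.78 → counterexample
(3, 3): LHS = e^6 ≈ 403.4, RHS = 2·e^3 ≈ 40.17 → counterexample
(0, 3): LHS = e^3 ≈ 20.09, RHS = 1 + e^3 ≈ 21.09 → counterexample

That makes 5 counterexamples.

Answer: 5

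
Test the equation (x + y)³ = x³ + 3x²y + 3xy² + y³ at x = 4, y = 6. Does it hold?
Substituting x = 4, y = 6:

LHS = (4 + 6)³ = 1000
RHS = 4³ + 3·4²·6 + 3·4·6² + 6³ = 1000

LHS = RHS, so the equation holds at this point.

Answer: Holds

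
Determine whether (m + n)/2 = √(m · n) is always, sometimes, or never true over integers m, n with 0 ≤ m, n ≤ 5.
It holds at (m, n) = (2, 2) (both sides equal 2), but fails at (m, n) = (2, 4) (LHS = 3, RHS = 2·√(2) ≈ 2.828).

Answer: Sometimes true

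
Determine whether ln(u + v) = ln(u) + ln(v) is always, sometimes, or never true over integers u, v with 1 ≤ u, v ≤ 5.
It holds at (u, v) = (2, 2) (both sides equal ln(4) ≈ 1.386), but fails at (u, v) = (5, 2) (LHS = ln(7) ≈ 1.946, RHS = ln(2) + ln(5) ≈ 2.303).

Answer: Sometimes true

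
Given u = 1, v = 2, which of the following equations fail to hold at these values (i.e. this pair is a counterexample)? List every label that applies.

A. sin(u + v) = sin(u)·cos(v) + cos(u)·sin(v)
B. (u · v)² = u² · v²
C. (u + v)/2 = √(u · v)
Evaluating each claim at the given values:
A. LHS = sin(3) ≈ 0.1411, RHS = sin(1)·cos(2) + sin(2)·cos(1) ≈ 0.1411 → holds here (LHS = RHS)
B. LHS = 4, RHS = 4 → holds here (LHS = RHS)
C. LHS = 3/2, RHS = √(2) ≈ 1.414 → fails here (LHS ≠ RHS)

Answer: C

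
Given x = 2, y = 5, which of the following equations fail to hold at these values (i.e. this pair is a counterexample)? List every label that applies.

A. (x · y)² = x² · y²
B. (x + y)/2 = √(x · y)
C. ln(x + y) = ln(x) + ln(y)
B, C

Evaluating each claim at the given values:
A. LHS = 100, RHS = 100 → holds here (LHS = RHS)
B. LHS = 7/2, RHS = √(10) ≈ 3.162 → fails here (LHS ≠ RHS)
C. LHS = ln(7) ≈ 1.946, RHS = ln(2) + ln(5) ≈ 2.303 → fails here (LHS ≠ RHS)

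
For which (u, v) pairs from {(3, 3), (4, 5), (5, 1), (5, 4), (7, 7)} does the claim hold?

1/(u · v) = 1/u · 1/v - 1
Testing each pair:
(3, 3): LHS = 1/9, RHS = -8/9 → fails
(4, 5): LHS = 1/20, RHS = -19/20 → fails
(5, 1): LHS = 1/5, RHS = -4/5 → fails
(5, 4): LHS = 1/20, RHS = -19/20 → fails
(7, 7): LHS = 1/49, RHS = -48/49 → fails

No pair satisfies the claim.

Answer: None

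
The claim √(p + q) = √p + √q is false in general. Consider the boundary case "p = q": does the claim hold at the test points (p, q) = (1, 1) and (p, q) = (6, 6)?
At (1, 1): LHS = √(2) ≈ 1.414 ≠ RHS = 2
At (6, 6): LHS = 2·√(3) ≈ 3.464 ≠ RHS = 2·√(6) ≈ 4.899

Answer: No, fails at both test points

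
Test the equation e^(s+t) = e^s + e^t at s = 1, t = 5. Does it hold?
Substituting s = 1, t = 5:

LHS = e^(1+5) = e^6 ≈ 403.4
RHS = e^1 + e^5 = e + e^5 ≈ 151.1

LHS ≠ RHS, so the equation does not hold at this point.

Answer: Fails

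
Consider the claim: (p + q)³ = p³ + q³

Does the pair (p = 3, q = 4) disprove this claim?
Substituting p = 3, q = 4:
LHS = (3 + 4)³ = 343
RHS = 3³ + 4³ = 91

Since LHS ≠ RHS, this pair disproves the claim.

Answer: Yes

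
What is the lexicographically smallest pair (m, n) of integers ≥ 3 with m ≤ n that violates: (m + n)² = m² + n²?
(m, n) = (3, 3)

Substituting (3, 3) into the claim:
LHS = (3 + 3)² = 36
RHS = 3² + 3² = 18

Since LHS ≠ RHS, this pair disproves the claim, and no lexicographically smaller pair (m ≤ n, integers ≥ 3) does.

For instance (9, 10) is also a counterexample (LHS = 361, RHS = 181), but it's lexicographically larger.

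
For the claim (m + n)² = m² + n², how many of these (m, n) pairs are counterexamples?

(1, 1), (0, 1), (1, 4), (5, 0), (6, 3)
Testing each pair:
(1, 1): LHS = 4, RHS = 2 → counterexample
(0, 1): LHS = 1, RHS = 1 → satisfies claim
(1, 4): LHS = 25, RHS = 17 → counterexample
(5, 0): LHS = 25, RHS = 25 → satisfies claim
(6, 3): LHS = 81, RHS = 45 → counterexample

That makes 3 counterexamples.

Answer: 3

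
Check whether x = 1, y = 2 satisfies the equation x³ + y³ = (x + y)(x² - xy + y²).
Substituting x = 1, y = 2:

LHS = 1³ + 2³ = 9
RHS = (1 + 2)(1² - 1·2 + 2²) = 9

LHS = RHS, so the equation holds at this point.

Answer: Holds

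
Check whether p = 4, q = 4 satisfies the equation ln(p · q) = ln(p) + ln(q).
Substituting p = 4, q = 4:

LHS = ln(4 · 4) = ln(16) ≈ 2.773
RHS = ln(4) + ln(4) = 2·ln(4) ≈ 2.773

LHS = RHS, so the equation holds at this point.

Answer: Holds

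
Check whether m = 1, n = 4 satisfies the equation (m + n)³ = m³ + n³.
Fails

Substituting m = 1, n = 4:

LHS = (1 + 4)³ = 125
RHS = 1³ + 4³ = 65

LHS ≠ RHS, so the equation does not hold at this point.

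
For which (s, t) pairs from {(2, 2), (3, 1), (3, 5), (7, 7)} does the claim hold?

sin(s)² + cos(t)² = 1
(2, 2), (7, 7)

Testing each pair:
(2, 2): LHS = cos(2)² + sin(2)² = 1, RHS = 1 → holds
(3, 1): LHS = sin(3)² + cos(1)² ≈ 0.3118, RHS = 1 → fails
(3, 5): LHS = sin(3)² + cos(5)² ≈ 0.1004, RHS = 1 → fails
(7, 7): LHS = sin(7)² + cos(7)² = 1, RHS = 1 → holds

2 of 4 pairs satisfy the claim.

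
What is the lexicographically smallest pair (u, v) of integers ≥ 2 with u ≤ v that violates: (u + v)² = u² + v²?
Substituting (2, 2) into the claim:
LHS = (2 + 2)² = 16
RHS = 2² + 2² = 8

Since LHS ≠ RHS, this pair disproves the claim, and no lexicographically smaller pair (u ≤ v, integers ≥ 2) does.

For instance (6, 6) is also a counterexample (LHS = 144, RHS = 72), but it's lexicographically larger.

Answer: (u, v) = (2, 2)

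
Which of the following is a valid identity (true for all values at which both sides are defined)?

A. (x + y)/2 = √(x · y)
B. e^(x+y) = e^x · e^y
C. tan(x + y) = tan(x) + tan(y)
A: fails at (4, 6) — LHS = 5, RHS = 2·√(6) ≈ 4.899.
B: holds — e.g. at (3, 5), both sides equal e^8 ≈ 2981.
C: fails at (3, 5) — LHS = tan(8) ≈ -6.8, RHS = tan(5) + tan(3) ≈ -3.523.

Answer: B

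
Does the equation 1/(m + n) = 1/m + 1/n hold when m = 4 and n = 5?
Substituting m = 4, n = 5:

LHS = 1/(4 + 5) = 1/9
RHS = 1/4 + 1/5 = 9/20

LHS ≠ RHS, so the equation does not hold at this point.

Answer: Fails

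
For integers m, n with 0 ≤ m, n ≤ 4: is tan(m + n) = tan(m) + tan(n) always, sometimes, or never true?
It holds at (m, n) = (0, 2) (both sides equal tan(2) ≈ -2.185), but fails at (m, n) = (4, 4) (LHS = tan(8) ≈ -6.8, RHS = 2·tan(4) ≈ 2.316).

Answer: Sometimes true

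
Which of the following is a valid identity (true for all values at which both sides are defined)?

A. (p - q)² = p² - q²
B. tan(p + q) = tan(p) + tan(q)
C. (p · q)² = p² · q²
C

A: fails at (2, 7) — LHS = 25, RHS = -45.
B: fails at (1, 5) — LHS = tan(6) ≈ -0.291, RHS = tan(5) + tan(1) ≈ -1.823.
C: holds — e.g. at (4, 5), both sides equal 400.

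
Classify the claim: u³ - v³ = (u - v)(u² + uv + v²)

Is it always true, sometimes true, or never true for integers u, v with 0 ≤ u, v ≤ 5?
Always true

The identity holds for every pair in the range. For instance at (u, v) = (0, 5): both sides equal -125.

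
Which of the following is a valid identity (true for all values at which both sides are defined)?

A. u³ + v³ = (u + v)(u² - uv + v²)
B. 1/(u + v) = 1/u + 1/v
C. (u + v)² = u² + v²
A: holds — e.g. at (0, 1), both sides equal 1.
B: fails at (3, 4) — LHS = 1/7, RHS = 7/12.
C: fails at (1, 5) — LHS = 36, RHS = 26.

Answer: A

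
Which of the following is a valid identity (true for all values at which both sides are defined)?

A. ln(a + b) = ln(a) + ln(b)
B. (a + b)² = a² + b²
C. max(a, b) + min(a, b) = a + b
A: fails at (2, 4) — LHS = ln(6) ≈ 1.792, RHS = ln(2) + ln(4) ≈ 2.079.
B: fails at (1, 3) — LHS = 16, RHS = 10.
C: holds — e.g. at (3, 5), both sides equal 8.

Answer: C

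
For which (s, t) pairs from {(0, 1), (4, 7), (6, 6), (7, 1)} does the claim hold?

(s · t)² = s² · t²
All pairs

Testing each pair:
(0, 1): LHS = 0, RHS = 0 → holds
(4, 7): LHS = 784, RHS = 784 → holds
(6, 6): LHS = 1296, RHS = 1296 → holds
(7, 1): LHS = 49, RHS = 49 → holds

Every pair satisfies the claim.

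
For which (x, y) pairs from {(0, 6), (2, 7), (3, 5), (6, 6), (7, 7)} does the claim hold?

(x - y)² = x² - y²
Testing each pair:
(0, 6): LHS = 36, RHS = -36 → fails
(2, 7): LHS = 25, RHS = -45 → fails
(3, 5): LHS = 4, RHS = -16 → fails
(6, 6): LHS = 0, RHS = 0 → holds
(7, 7): LHS = 0, RHS = 0 → holds

2 of 5 pairs satisfy the claim.

Answer: (6, 6), (7, 7)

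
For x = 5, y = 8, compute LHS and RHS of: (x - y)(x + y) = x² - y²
LHS = (5 - 8)(5 + 8) = -39
RHS = 5² - 8² = -39

LHS = RHS: the two sides agree.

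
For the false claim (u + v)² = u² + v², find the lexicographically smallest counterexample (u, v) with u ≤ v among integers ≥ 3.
Substituting (3, 3) into the claim:
LHS = (3 + 3)² = 36
RHS = 3² + 3² = 18

Since LHS ≠ RHS, this pair disproves the claim, and no lexicographically smaller pair (u ≤ v, integers ≥ 3) does.

For instance (10, 10) is also a counterexample (LHS = 400, RHS = 200), but it's lexicographically larger.

Answer: (u, v) = (3, 3)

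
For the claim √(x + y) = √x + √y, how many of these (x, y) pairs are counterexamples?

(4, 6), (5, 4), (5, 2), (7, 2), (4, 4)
5

Testing each pair:
(4, 6): LHS = √(10) ≈ 3.162, RHS = 2 + √(6) ≈ 4.449 → counterexample
(5, 4): LHS = 3, RHS = 2 + √(5) ≈ 4.236 → counterexample
(5, 2): LHS = √(7) ≈ 2.646, RHS = √(2) + √(5) ≈ 3.65 → counterexample
(7, 2): LHS = 3, RHS = √(2) + √(7) ≈ 4.06 → counterexample
(4, 4): LHS = 2·√(2) ≈ 2.828, RHS = 4 → counterexample

That makes 5 counterexamples.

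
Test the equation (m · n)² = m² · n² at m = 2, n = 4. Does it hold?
Substituting m = 2, n = 4:

LHS = (2 · 4)² = 64
RHS = 2² · 4² = 64

LHS = RHS, so the equation holds at this point.

Answer: Holds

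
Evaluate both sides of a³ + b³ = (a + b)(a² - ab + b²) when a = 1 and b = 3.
LHS = 1³ + 3³ = 28
RHS = (1 + 3)(1² - 1·3 + 3²) = 28

LHS = RHS: the two sides agree.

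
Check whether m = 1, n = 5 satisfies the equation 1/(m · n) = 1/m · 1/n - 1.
Substituting m = 1, n = 5:

LHS = 1/(1 · 5) = 1/5
RHS = 1/1 · 1/5 - 1 = -4/5

LHS ≠ RHS, so the equation does not hold at this point.

Answer: Fails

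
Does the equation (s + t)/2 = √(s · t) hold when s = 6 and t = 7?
Fails

Substituting s = 6, t = 7:

LHS = (6 + 7)/2 = 13/2
RHS = √(6 · 7) = √(42) ≈ 6.481

LHS ≠ RHS, so the equation does not hold at this point.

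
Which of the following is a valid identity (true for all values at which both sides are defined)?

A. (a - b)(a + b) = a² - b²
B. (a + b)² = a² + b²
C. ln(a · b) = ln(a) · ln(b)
A

A: holds — e.g. at (1, 4), both sides equal -15.
B: fails at (2, 7) — LHS = 81, RHS = 53.
C: fails at (4, 6) — LHS = ln(24) ≈ 3.178, RHS = ln(4)·ln(6) ≈ 2.484.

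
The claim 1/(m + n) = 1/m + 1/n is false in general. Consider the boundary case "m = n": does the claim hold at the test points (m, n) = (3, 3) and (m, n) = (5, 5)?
At (3, 3): LHS = 1/6 ≠ RHS = 2/3
At (5, 5): LHS = 1/10 ≠ RHS = 2/5

Answer: No, fails at both test points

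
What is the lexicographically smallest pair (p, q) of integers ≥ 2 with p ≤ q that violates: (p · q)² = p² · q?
(p, q) = (2, 2)

Substituting (2, 2) into the claim:
LHS = (2 · 2)² = 16
RHS = 2² · 2 = 8

Since LHS ≠ RHS, this pair disproves the claim, and no lexicographically smaller pair (p ≤ q, integers ≥ 2) does.

For instance (4, 8) is also a counterexample (LHS = 1024, RHS = 128), but it's lexicographically larger.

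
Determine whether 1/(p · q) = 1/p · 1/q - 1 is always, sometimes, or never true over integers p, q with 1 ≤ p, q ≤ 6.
Never true

The claim fails for every pair in the range. For instance at (p, q) = (6, 1): LHS = 1/6, RHS = -5/6.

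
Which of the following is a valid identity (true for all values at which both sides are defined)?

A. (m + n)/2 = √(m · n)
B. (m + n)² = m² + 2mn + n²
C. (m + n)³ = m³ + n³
B

A: fails at (6, 7) — LHS = 13/2, RHS = √(42) ≈ 6.481.
B: holds — e.g. at (5, 8), both sides equal 169.
C: fails at (6, 7) — LHS = 2197, RHS = 559.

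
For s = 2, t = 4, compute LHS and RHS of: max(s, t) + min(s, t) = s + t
LHS = max(2, 4) + min(2, 4) = 6
RHS = 2 + 4 = 6

LHS = RHS: the two sides agree.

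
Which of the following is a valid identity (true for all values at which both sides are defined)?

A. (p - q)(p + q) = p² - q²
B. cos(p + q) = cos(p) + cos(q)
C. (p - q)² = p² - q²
A

A: holds — e.g. at (1, 2), both sides equal -3.
B: fails at (6, 7) — LHS = cos(13) ≈ 0.9074, RHS = cos(7) + cos(6) ≈ 1.714.
C: fails at (1, 5) — LHS = 16, RHS = -24.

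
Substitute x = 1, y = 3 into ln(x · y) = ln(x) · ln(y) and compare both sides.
LHS = ln(1 · 3) = ln(3) ≈ 1.099
RHS = ln(1) · ln(3) = 0

LHS ≠ RHS (they differ by about 1.099), so the equation does not hold here.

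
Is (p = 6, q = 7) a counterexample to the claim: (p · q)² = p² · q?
Substituting p = 6, q = 7:
LHS = (6 · 7)² = 1764
RHS = 6² · 7 = 252

Since LHS ≠ RHS, this pair disproves the claim.

Answer: Yes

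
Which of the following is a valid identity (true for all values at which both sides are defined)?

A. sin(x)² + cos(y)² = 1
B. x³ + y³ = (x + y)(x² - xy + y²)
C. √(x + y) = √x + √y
A: fails at (3, 5) — LHS = sin(3)² + cos(5)² ≈ 0.1004, RHS = 1.
B: holds — e.g. at (4, 6), both sides equal 280.
C: fails at (3, 3) — LHS = √(6) ≈ 2.449, RHS = 2·√(3) ≈ 3.464.

Answer: B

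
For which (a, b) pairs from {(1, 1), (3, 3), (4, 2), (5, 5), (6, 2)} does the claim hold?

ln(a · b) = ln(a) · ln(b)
Testing each pair:
(1, 1): LHS = 0, RHS = 0 → holds
(3, 3): LHS = ln(9) ≈ 2.197, RHS = ln(3)² ≈ 1.207 → fails
(4, 2): LHS = ln(8) ≈ 2.079, RHS = ln(2)·ln(4) ≈ 0.9609 → fails
(5, 5): LHS = ln(25) ≈ 3.219, RHS = ln(5)² ≈ 2.59 → fails
(6, 2): LHS = ln(12) ≈ 2.485, RHS = ln(2)·ln(6) ≈ 1.242 → fails

1 of 5 pairs satisfies the claim.

Answer: (1, 1)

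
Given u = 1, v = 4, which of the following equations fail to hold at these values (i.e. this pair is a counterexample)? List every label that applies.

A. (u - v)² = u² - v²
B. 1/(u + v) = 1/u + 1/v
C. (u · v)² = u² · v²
Evaluating each claim at the given values:
A. LHS = 9, RHS = -15 → fails here (LHS ≠ RHS)
B. LHS = 1/5, RHS = 5/4 → fails here (LHS ≠ RHS)
C. LHS = 16, RHS = 16 → holds here (LHS = RHS)

Answer: A, B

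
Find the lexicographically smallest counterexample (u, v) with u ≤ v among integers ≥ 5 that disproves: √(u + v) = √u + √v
(u, v) = (5, 5)

Substituting (5, 5) into the claim:
LHS = √(5 + 5) = √(10) ≈ 3.162
RHS = √5 + √5 = 2·√(5) ≈ 4.472

Since LHS ≠ RHS, this pair disproves the claim, and no lexicographically smaller pair (u ≤ v, integers ≥ 5) does.

For instance (6, 9) is also a counterexample (LHS = √(15) ≈ 3.873, RHS = √(6) + 3 ≈ 5.449), but it's lexicographically larger.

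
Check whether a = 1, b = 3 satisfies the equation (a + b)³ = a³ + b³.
Substituting a = 1, b = 3:

LHS = (1 + 3)³ = 64
RHS = 1³ + 3³ = 28

LHS ≠ RHS, so the equation does not hold at this point.

Answer: Fails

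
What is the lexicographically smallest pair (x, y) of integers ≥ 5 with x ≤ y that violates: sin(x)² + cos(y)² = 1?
Substituting (5, 6) into the claim:
LHS = sin(5)² + cos(6)² ≈ 1.841
RHS = 1

Since LHS ≠ RHS, this pair disproves the claim, and no lexicographically smaller pair (x ≤ y, integers ≥ 5) does.

For instance (11, 12) is also a counterexample (LHS = cos(12)² + sin(11)² ≈ 1.712, RHS = 1), but it's lexicographically larger.

Answer: (x, y) = (5, 6)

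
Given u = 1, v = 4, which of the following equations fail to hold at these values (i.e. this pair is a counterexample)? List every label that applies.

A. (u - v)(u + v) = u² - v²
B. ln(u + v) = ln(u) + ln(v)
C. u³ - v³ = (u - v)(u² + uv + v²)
B

Evaluating each claim at the given values:
A. LHS = -15, RHS = -15 → holds here (LHS = RHS)
B. LHS = ln(5) ≈ 1.609, RHS = ln(4) ≈ 1.386 → fails here (LHS ≠ RHS)
C. LHS = -63, RHS = -63 → holds here (LHS = RHS)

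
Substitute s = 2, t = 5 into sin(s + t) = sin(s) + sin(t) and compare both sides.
LHS = sin(2 + 5) = sin(7) ≈ 0.657
RHS = sin(2) + sin(5) ≈ -0.04963

LHS ≠ RHS (they differ by about 0.7066), so the equation does not hold here.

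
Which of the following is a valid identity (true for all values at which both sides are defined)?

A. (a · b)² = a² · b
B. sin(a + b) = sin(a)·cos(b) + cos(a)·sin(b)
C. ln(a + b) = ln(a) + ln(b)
A: fails at (1, 5) — LHS = 25, RHS = 5.
B: holds — e.g. at (6, 7), both sides equal sin(13) ≈ 0.4202.
C: fails at (2, 3) — LHS = ln(5) ≈ 1.609, RHS = ln(2) + ln(3) ≈ 1.792.

Answer: B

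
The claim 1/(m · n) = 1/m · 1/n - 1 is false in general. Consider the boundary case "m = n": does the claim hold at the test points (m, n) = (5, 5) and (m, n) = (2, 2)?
At (5, 5): LHS = 1/25 ≠ RHS = -24/25
At (2, 2): LHS = 1/4 ≠ RHS = -3/4

Answer: No, fails at both test points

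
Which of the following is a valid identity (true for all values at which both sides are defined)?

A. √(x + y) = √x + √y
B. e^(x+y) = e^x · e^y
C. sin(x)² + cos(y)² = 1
B

A: fails at (2, 7) — LHS = 3, RHS = √(2) + √(7) ≈ 4.06.
B: holds — e.g. at (5, 8), both sides equal e^13 ≈ 442413.4.
C: fails at (1, 4) — LHS = cos(4)² + sin(1)² ≈ 1.135, RHS = 1.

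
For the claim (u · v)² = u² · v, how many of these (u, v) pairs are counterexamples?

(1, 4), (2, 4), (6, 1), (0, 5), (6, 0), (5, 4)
3

Testing each pair:
(1, 4): LHS = 16, RHS = 4 → counterexample
(2, 4): LHS = 64, RHS = 16 → counterexample
(6, 1): LHS = 36, RHS = 36 → satisfies claim
(0, 5): LHS = 0, RHS = 0 → satisfies claim
(6, 0): LHS = 0, RHS = 0 → satisfies claim
(5, 4): LHS = 400, RHS = 100 → counterexample

That makes 3 counterexamples.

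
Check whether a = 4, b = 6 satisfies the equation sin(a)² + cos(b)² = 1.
Fails

Substituting a = 4, b = 6:

LHS = sin(4)² + cos(6)² ≈ 1.495
RHS = 1

LHS ≠ RHS, so the equation does not hold at this point.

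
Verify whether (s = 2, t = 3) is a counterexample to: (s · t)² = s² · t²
Substituting s = 2, t = 3:
LHS = (2 · 3)² = 36
RHS = 2² · 3² = 36

The sides agree, so this pair does not disprove the claim.

Answer: No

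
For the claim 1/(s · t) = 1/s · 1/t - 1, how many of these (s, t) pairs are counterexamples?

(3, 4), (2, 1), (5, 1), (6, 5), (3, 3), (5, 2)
Testing each pair:
(3, 4): LHS = 1/12, RHS = -11/12 → counterexample
(2, 1): LHS = 1/2, RHS = -1/2 → counterexample
(5, 1): LHS = 1/5, RHS = -4/5 → counterexample
(6, 5): LHS = 1/30, RHS = -29/30 → counterexample
(3, 3): LHS = 1/9, RHS = -8/9 → counterexample
(5, 2): LHS = 1/10, RHS = -9/10 → counterexample

That makes 6 counterexamples.

Answer: 6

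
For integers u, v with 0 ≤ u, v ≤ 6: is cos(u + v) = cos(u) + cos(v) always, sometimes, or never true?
Never true

The claim fails for every pair in the range. For instance at (u, v) = (3, 4): LHS = cos(7) ≈ 0.7539, RHS = cos(3) + cos(4) ≈ -1.644.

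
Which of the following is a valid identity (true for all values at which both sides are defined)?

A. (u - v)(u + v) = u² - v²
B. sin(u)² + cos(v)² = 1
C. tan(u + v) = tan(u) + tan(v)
A: holds — e.g. at (4, 4), both sides equal 0.
B: fails at (1, 5) — LHS = cos(5)² + sin(1)² ≈ 0.7885, RHS = 1.
C: fails at (4, 4) — LHS = tan(8) ≈ -6.8, RHS = 2·tan(4) ≈ 2.316.

Answer: A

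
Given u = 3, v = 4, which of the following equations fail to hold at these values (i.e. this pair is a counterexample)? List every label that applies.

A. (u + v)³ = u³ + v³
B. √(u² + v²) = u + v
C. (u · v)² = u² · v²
Evaluating each claim at the given values:
A. LHS = 343, RHS = 91 → fails here (LHS ≠ RHS)
B. LHS = 5, RHS = 7 → fails here (LHS ≠ RHS)
C. LHS = 144, RHS = 144 → holds here (LHS = RHS)

Answer: A, B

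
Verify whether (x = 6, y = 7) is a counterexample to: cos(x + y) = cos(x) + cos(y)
Substituting x = 6, y = 7:
LHS = cos(6 + 7) = cos(13) ≈ 0.9074
RHS = cos(6) + cos(7) ≈ 1.714

Since LHS ≠ RHS, this pair disproves the claim.

Answer: Yes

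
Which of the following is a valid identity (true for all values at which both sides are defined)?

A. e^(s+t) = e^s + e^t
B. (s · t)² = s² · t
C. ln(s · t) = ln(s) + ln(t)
A: fails at (4, 4) — LHS = e^8 ≈ 2981, RHS = 2·e^4 ≈ 109.2.
B: fails at (1, 2) — LHS = 4, RHS = 2.
C: holds — e.g. at (1, 5), both sides equal ln(5) ≈ 1.609.

Answer: C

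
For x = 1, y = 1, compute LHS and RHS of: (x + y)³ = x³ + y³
LHS = (1 + 1)³ = 8
RHS = 1³ + 1³ = 2

LHS ≠ RHS, so the equation does not hold here.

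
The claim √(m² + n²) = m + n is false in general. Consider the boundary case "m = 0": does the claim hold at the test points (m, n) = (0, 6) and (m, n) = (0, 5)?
Yes, holds at both test points

At (0, 6): LHS = 6, RHS = 6 → equal
At (0, 5): LHS = 5, RHS = 5 → equal

So the claim does hold at both of these boundary points, even though it is not an identity.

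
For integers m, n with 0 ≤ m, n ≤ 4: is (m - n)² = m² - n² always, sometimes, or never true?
It holds at (m, n) = (3, 0) (both sides equal 9), but fails at (m, n) = (0, 2) (LHS = 4, RHS = -4).

Answer: Sometimes true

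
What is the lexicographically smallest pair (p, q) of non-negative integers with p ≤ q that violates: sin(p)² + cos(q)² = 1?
(p, q) = (0, 1)

At (0, 0): both sides equal 1, so it holds there.

Substituting (0, 1) into the claim:
LHS = sin(0)² + cos(1)² = cos(1)² ≈ 0.2919
RHS = 1

Since LHS ≠ RHS, this pair disproves the claim, and no lexicographically smaller pair (p ≤ q, non-negative integers) does.

For instance (2, 3) is also a counterexample (LHS = sin(2)² + cos(3)² ≈ 1.807, RHS = 1), but it's lexicographically larger.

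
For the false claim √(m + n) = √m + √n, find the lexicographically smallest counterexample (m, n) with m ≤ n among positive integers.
(m, n) = (1, 1)

Substituting (1, 1) into the claim:
LHS = √(1 + 1) = √(2) ≈ 1.414
RHS = √1 + √1 = 2

Since LHS ≠ RHS, this pair disproves the claim, and no lexicographically smaller pair (m ≤ n, positive integers) does.

For instance (3, 8) is also a counterexample (LHS = √(11) ≈ 3.317, RHS = √(3) + 2·√(2) ≈ 4.56), but it's lexicographically larger.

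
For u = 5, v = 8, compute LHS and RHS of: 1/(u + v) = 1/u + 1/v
LHS = 1/(5 + 8) = 1/13
RHS = 1/5 + 1/8 = 13/40

LHS ≠ RHS, so the equation does not hold here.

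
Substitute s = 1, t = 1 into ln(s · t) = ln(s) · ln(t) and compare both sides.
LHS = ln(1 · 1) = 0
RHS = ln(1) · ln(1) = 0

LHS = RHS: the two sides agree.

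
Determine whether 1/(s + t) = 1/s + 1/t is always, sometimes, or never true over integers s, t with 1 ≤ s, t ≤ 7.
Never true

The claim fails for every pair in the range. For instance at (s, t) = (7, 2): LHS = 1/9, RHS = 9/14.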